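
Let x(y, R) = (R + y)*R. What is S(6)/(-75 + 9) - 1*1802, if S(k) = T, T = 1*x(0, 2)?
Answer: -59468/33 ≈ -1802.1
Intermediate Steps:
x(y, R) = R*(R + y)
T = 4 (T = 1*(2*(2 + 0)) = 1*(2*2) = 1*4 = 4)
S(k) = 4
S(6)/(-75 + 9) - 1*1802 = 4/(-75 + 9) - 1*1802 = 4/(-66) - 1802 = 4*(-1/66) - 1802 = -2/33 - 1802 = -59468/33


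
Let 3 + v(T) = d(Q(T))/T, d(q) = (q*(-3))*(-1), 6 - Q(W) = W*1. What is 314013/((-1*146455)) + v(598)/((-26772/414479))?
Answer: 2713855938899/30060181660 ≈ 90.281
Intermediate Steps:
Q(W) = 6 - W
d(q) = 3*q (d(q) = -3*q*(-1) = 3*q)
v(T) = -3 + (18 - 3*T)/T (v(T) = -3 + (3*(6 - T))/T = -3 + (18 - 3*T)/T)
314013/((-1*146455)) + v(598)/((-26772/414479)) = 314013/((-1*146455)) + (-6 + 18/598)/((-26772/414479)) = 314013/(-146455) + (-6 + 18*(1/598))/((-26772*1/414479)) = 314013*(-1/146455) + (-6 + 9/299)/(-26772/414479) = -314013/146455 - 1785/299*(-414479/26772) = -314013/146455 + 18970385/205252 = 2713855938899/30060181660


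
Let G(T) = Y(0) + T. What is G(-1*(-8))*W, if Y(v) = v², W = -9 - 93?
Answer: -816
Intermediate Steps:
W = -102
G(T) = T (G(T) = 0² + T = 0 + T = T)
G(-1*(-8))*W = -1*(-8)*(-102) = 8*(-102) = -816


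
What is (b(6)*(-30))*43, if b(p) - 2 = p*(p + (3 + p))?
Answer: -118680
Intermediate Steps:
b(p) = 2 + p*(3 + 2*p) (b(p) = 2 + p*(p + (3 + p)) = 2 + p*(3 + 2*p))
(b(6)*(-30))*43 = ((2 + 2*6² + 3*6)*(-30))*43 = ((2 + 2*36 + 18)*(-30))*43 = ((2 + 72 + 18)*(-30))*43 = (92*(-30))*43 = -2760*43 = -118680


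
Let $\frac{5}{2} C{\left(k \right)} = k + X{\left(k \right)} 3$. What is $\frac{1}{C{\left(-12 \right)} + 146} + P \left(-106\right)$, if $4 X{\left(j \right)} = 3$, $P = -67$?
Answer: $\frac{10091952}{1421} \approx 7102.0$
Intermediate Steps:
$X{\left(j \right)} = \frac{3}{4}$ ($X{\left(j \right)} = \frac{1}{4} \cdot 3 = \frac{3}{4}$)
$C{\left(k \right)} = \frac{9}{10} + \frac{2 k}{5}$ ($C{\left(k \right)} = \frac{2 \left(k + \frac{3}{4} \cdot 3\right)}{5} = \frac{2 \left(k + \frac{9}{4}\right)}{5} = \frac{2 \left(\frac{9}{4} + k\right)}{5} = \frac{9}{10} + \frac{2 k}{5}$)
$\frac{1}{C{\left(-12 \right)} + 146} + P \left(-106\right) = \frac{1}{\left(\frac{9}{10} + \frac{2}{5} \left(-12\right)\right) + 146} - -7102 = \frac{1}{\left(\frac{9}{10} - \frac{24}{5}\right) + 146} + 7102 = \frac{1}{- \frac{39}{10} + 146} + 7102 = \frac{1}{\frac{1421}{10}} + 7102 = \frac{10}{1421} + 7102 = \frac{10091952}{1421}$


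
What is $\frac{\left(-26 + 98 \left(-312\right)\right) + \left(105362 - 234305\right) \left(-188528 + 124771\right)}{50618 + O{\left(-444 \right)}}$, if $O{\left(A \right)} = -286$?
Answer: $\frac{8220988249}{50332} \approx 1.6334 \cdot 10^{5}$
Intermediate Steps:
$\frac{\left(-26 + 98 \left(-312\right)\right) + \left(105362 - 234305\right) \left(-188528 + 124771\right)}{50618 + O{\left(-444 \right)}} = \frac{\left(-26 + 98 \left(-312\right)\right) + \left(105362 - 234305\right) \left(-188528 + 124771\right)}{50618 - 286} = \frac{\left(-26 - 30576\right) - -8221018851}{50332} = \left(-30602 + 8221018851\right) \frac{1}{50332} = 8220988249 \cdot \frac{1}{50332} = \frac{8220988249}{50332}$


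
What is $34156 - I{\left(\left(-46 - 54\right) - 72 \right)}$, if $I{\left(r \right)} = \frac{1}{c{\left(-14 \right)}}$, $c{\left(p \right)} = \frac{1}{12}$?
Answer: $34144$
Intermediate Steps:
$c{\left(p \right)} = \frac{1}{12}$
$I{\left(r \right)} = 12$ ($I{\left(r \right)} = \frac{1}{\frac{1}{12}} = 12$)
$34156 - I{\left(\left(-46 - 54\right) - 72 \right)} = 34156 - 12 = 34144$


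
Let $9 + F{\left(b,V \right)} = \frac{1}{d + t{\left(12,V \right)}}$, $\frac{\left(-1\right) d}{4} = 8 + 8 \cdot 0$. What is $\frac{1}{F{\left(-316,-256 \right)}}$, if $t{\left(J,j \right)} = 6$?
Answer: $- \frac{26}{235} \approx -0.11064$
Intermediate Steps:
$d = -32$ ($d = - 4 \left(8 + 8 \cdot 0\right) = - 4 \left(8 + 0\right) = \left(-4\right) 8 = -32$)
$F{\left(b,V \right)} = - \frac{235}{26}$ ($F{\left(b,V \right)} = -9 + \frac{1}{-32 + 6} = -9 + \frac{1}{-26} = -9 - \frac{1}{26} = - \frac{235}{26}$)
$\frac{1}{F{\left(-316,-256 \right)}} = \frac{1}{- \frac{235}{26}} = - \frac{26}{235}$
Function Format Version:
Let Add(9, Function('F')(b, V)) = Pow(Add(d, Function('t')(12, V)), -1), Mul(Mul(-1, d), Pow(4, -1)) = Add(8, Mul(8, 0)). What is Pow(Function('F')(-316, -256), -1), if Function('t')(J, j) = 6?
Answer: Rational(-26, 235) ≈ -0.11064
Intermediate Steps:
d = -32 (d = Mul(-4, Add(8, Mul(8, 0))) = Mul(-4, Add(8, 0)) = Mul(-4, 8) = -32)
Function('F')(b, V) = Rational(-235, 26) (Function('F')(b, V) = Add(-9, Pow(Add(-32, 6), -1)) = Add(-9, Pow(-26, -1)) = Add(-9, Rational(-1, 26)) = Rational(-235, 26))
Pow(Function('F')(-316, -256), -1) = Pow(Rational(-235, 26), -1) = Rational(-26, 235)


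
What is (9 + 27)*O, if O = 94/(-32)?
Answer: -423/4 ≈ -105.75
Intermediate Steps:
O = -47/16 (O = 94*(-1/32) = -47/16 ≈ -2.9375)
(9 + 27)*O = (9 + 27)*(-47/16) = 36*(-47/16) = -423/4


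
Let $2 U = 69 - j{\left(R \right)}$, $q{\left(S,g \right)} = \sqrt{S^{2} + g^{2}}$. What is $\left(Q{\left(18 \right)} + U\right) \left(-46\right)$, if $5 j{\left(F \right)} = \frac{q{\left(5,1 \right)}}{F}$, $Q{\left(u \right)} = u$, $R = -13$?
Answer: $-2415 - \frac{23 \sqrt{26}}{65} \approx -2416.8$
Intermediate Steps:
$j{\left(F \right)} = \frac{\sqrt{26}}{5 F}$ ($j{\left(F \right)} = \frac{\sqrt{5^{2} + 1^{2}} \frac{1}{F}}{5} = \frac{\sqrt{25 + 1} \frac{1}{F}}{5} = \frac{\sqrt{26} \frac{1}{F}}{5} = \frac{\sqrt{26}}{5 F}$)
$U = \frac{69}{2} + \frac{\sqrt{26}}{130}$ ($U = \frac{69 - \frac{\sqrt{26}}{5 \left(-13\right)}}{2} = \frac{69 - \frac{1}{5} \sqrt{26} \left(- \frac{1}{13}\right)}{2} = \frac{69 - - \frac{\sqrt{26}}{65}}{2} = \frac{69 + \frac{\sqrt{26}}{65}}{2} = \frac{69}{2} + \frac{\sqrt{26}}{130} \approx 34.539$)
$\left(Q{\left(18 \right)} + U\right) \left(-46\right) = \left(18 + \left(\frac{69}{2} + \frac{\sqrt{26}}{130}\right)\right) \left(-46\right) = \left(\frac{105}{2} + \frac{\sqrt{26}}{130}\right) \left(-46\right) = -2415 - \frac{23 \sqrt{26}}{65}$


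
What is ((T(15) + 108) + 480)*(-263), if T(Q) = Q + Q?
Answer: -162534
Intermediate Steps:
T(Q) = 2*Q
((T(15) + 108) + 480)*(-263) = ((2*15 + 108) + 480)*(-263) = ((30 + 108) + 480)*(-263) = (138 + 480)*(-263) = 618*(-263) = -162534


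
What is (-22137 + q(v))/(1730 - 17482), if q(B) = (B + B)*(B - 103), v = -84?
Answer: -9279/15752 ≈ -0.58907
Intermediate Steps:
q(B) = 2*B*(-103 + B) (q(B) = (2*B)*(-103 + B) = 2*B*(-103 + B))
(-22137 + q(v))/(1730 - 17482) = (-22137 + 2*(-84)*(-103 - 84))/(1730 - 17482) = (-22137 + 2*(-84)*(-187))/(-15752) = (-22137 + 31416)*(-1/15752) = 9279*(-1/15752) = -9279/15752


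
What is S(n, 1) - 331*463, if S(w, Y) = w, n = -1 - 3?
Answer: -153257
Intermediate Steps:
n = -4
S(n, 1) - 331*463 = -4 - 331*463 = -4 - 153253 = -153257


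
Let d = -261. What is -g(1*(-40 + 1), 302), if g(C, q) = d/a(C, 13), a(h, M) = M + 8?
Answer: 87/7 ≈ 12.429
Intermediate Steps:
a(h, M) = 8 + M
g(C, q) = -87/7 (g(C, q) = -261/(8 + 13) = -261/21 = -261*1/21 = -87/7)
-g(1*(-40 + 1), 302) = -1*(-87/7) = 87/7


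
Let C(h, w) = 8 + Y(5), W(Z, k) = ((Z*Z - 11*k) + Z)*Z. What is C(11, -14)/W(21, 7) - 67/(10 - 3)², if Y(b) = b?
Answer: -11042/8085 ≈ -1.3657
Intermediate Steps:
W(Z, k) = Z*(Z + Z² - 11*k) (W(Z, k) = ((Z² - 11*k) + Z)*Z = (Z + Z² - 11*k)*Z = Z*(Z + Z² - 11*k))
C(h, w) = 13 (C(h, w) = 8 + 5 = 13)
C(11, -14)/W(21, 7) - 67/(10 - 3)² = 13/((21*(21 + 21² - 11*7))) - 67/(10 - 3)² = 13/((21*(21 + 441 - 77))) - 67/(7²) = 13/((21*385)) - 67/49 = 13/8085 - 67*1/49 = 13*(1/8085) - 67/49 = 13/8085 - 67/49 = -11042/8085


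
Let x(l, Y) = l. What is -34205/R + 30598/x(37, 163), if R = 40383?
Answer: 1234373449/1494171 ≈ 826.13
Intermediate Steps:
-34205/R + 30598/x(37, 163) = -34205/40383 + 30598/37 = 1234373449/1494171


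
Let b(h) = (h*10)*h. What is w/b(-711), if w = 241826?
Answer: 120913/2527605 ≈ 0.047837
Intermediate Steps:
b(h) = 10*h² (b(h) = (10*h)*h = 10*h²)
w/b(-711) = 241826/((10*(-711)²)) = 241826/((10*505521)) = 241826/5055210 = 241826*(1/5055210) = 120913/2527605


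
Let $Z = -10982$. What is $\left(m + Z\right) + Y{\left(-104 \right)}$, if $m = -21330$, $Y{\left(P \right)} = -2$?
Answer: $-32314$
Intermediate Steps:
$\left(m + Z\right) + Y{\left(-104 \right)} = \left(-21330 - 10982\right) - 2 = -32312 - 2 = -32314$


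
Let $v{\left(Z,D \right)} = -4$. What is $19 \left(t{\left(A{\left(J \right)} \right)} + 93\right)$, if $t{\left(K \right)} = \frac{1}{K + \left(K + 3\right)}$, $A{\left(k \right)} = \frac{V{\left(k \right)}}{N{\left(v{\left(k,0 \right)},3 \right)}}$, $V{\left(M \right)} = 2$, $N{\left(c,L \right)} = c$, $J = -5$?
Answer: $\frac{3553}{2} \approx 1776.5$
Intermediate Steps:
$A{\left(k \right)} = - \frac{1}{2}$ ($A{\left(k \right)} = \frac{2}{-4} = 2 \left(- \frac{1}{4}\right) = - \frac{1}{2}$)
$t{\left(K \right)} = \frac{1}{3 + 2 K}$ ($t{\left(K \right)} = \frac{1}{K + \left(3 + K\right)} = \frac{1}{3 + 2 K}$)
$19 \left(t{\left(A{\left(J \right)} \right)} + 93\right) = 19 \left(\frac{1}{3 + 2 \left(- \frac{1}{2}\right)} + 93\right) = 19 \left(\frac{1}{3 - 1} + 93\right) = 19 \left(\frac{1}{2} + 93\right) = 19 \cdot \frac{187}{2} = \frac{3553}{2}$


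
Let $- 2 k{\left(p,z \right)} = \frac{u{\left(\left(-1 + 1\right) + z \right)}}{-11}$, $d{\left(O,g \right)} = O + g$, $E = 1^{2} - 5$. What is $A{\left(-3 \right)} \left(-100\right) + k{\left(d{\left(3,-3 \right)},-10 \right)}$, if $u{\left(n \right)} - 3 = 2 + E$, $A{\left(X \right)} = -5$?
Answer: $\frac{11001}{22} \approx 500.05$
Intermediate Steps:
$E = -4$ ($E = 1 - 5 = -4$)
$u{\left(n \right)} = 1$ ($u{\left(n \right)} = 3 + \left(2 - 4\right) = 3 - 2 = 1$)
$k{\left(p,z \right)} = \frac{1}{22}$ ($k{\left(p,z \right)} = - \frac{1 \frac{1}{-11}}{2} = - \frac{1 \left(- \frac{1}{11}\right)}{2} = \left(- \frac{1}{2}\right) \left(- \frac{1}{11}\right) = \frac{1}{22}$)
$A{\left(-3 \right)} \left(-100\right) + k{\left(d{\left(3,-3 \right)},-10 \right)} = \left(-5\right) \left(-100\right) + \frac{1}{22} = 500 + \frac{1}{22} = \frac{11001}{22}$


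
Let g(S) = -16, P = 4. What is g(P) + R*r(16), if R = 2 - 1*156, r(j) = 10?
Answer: -1556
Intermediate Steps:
R = -154 (R = 2 - 156 = -154)
g(P) + R*r(16) = -16 - 154*10 = -16 - 1540 = -1556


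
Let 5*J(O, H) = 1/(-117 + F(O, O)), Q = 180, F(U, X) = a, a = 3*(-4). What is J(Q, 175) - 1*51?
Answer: -32896/645 ≈ -51.002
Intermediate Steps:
a = -12
F(U, X) = -12
J(O, H) = -1/645 (J(O, H) = 1/(5*(-117 - 12)) = (⅕)/(-129) = (⅕)*(-1/129) = -1/645)
J(Q, 175) - 1*51 = -1/645 - 1*51 = -1/645 - 51 = -32896/645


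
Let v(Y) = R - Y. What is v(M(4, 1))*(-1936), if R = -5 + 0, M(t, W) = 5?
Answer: 19360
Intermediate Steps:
R = -5
v(Y) = -5 - Y
v(M(4, 1))*(-1936) = (-5 - 1*5)*(-1936) = (-5 - 5)*(-1936) = -10*(-1936) = 19360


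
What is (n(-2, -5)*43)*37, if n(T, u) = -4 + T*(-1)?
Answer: -3182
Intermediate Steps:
n(T, u) = -4 - T
(n(-2, -5)*43)*37 = ((-4 - 1*(-2))*43)*37 = ((-4 + 2)*43)*37 = -2*43*37 = -86*37 = -3182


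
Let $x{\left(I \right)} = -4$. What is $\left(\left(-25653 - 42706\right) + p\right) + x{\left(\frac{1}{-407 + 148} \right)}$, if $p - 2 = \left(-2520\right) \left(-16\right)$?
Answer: $-28041$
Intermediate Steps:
$p = 40322$ ($p = 2 - -40320 = 2 + 40320 = 40322$)
$\left(\left(-25653 - 42706\right) + p\right) + x{\left(\frac{1}{-407 + 148} \right)} = \left(\left(-25653 - 42706\right) + 40322\right) - 4 = \left(-68359 + 40322\right) - 4 = -28037 - 4 = -28041$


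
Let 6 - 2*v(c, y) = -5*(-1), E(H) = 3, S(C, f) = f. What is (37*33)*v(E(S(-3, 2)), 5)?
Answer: 1221/2 ≈ 610.50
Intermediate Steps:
v(c, y) = ½ (v(c, y) = 3 - (-5)*(-1)/2 = 3 - ½*5 = 3 - 5/2 = ½)
(37*33)*v(E(S(-3, 2)), 5) = (37*33)*(½) = 1221*(½) = 1221/2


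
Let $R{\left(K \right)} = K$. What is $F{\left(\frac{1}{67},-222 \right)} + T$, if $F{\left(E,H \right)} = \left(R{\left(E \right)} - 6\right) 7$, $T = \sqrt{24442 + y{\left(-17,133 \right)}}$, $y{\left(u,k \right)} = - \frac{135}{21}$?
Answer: $- \frac{2807}{67} + \frac{\sqrt{1197343}}{7} \approx 114.42$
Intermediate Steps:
$y{\left(u,k \right)} = - \frac{45}{7}$ ($y{\left(u,k \right)} = \left(-135\right) \frac{1}{21} = - \frac{45}{7}$)
$T = \frac{\sqrt{1197343}}{7}$ ($T = \sqrt{24442 - \frac{45}{7}} = \sqrt{\frac{171049}{7}} = \frac{\sqrt{1197343}}{7} \approx 156.32$)
$F{\left(E,H \right)} = -42 + 7 E$ ($F{\left(E,H \right)} = \left(E - 6\right) 7 = \left(-6 + E\right) 7 = -42 + 7 E$)
$F{\left(\frac{1}{67},-222 \right)} + T = \left(-42 + \frac{7}{67}\right) + \frac{\sqrt{1197343}}{7} = - \frac{2807}{67} + \frac{\sqrt{1197343}}{7}$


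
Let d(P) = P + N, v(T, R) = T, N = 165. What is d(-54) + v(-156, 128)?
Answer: -45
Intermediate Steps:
d(P) = 165 + P (d(P) = P + 165 = 165 + P)
d(-54) + v(-156, 128) = (165 - 54) - 156 = 111 - 156 = -45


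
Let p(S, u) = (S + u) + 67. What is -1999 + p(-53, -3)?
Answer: -1988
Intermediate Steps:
p(S, u) = 67 + S + u
-1999 + p(-53, -3) = -1999 + (67 - 53 - 3) = -1999 + 11 = -1988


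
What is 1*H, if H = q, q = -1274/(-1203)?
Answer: 1274/1203 ≈ 1.0590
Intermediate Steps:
q = 1274/1203 (q = -1274*(-1/1203) = 1274/1203 ≈ 1.0590)
H = 1274/1203 ≈ 1.0590
1*H = 1*(1274/1203) = 1274/1203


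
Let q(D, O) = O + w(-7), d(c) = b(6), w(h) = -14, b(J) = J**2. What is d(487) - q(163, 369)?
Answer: -319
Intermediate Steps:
d(c) = 36 (d(c) = 6**2 = 36)
q(D, O) = -14 + O (q(D, O) = O - 14 = -14 + O)
d(487) - q(163, 369) = 36 - (-14 + 369) = 36 - 1*355 = 36 - 355 = -319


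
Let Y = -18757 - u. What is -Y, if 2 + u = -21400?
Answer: -2645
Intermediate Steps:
u = -21402 (u = -2 - 21400 = -21402)
Y = 2645 (Y = -18757 - 1*(-21402) = -18757 + 21402 = 2645)
-Y = -1*2645 = -2645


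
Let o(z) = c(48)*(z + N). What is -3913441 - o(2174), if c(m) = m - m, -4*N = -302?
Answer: -3913441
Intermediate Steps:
N = 151/2 (N = -1/4*(-302) = 151/2 ≈ 75.500)
c(m) = 0
o(z) = 0 (o(z) = 0*(z + 151/2) = 0*(151/2 + z) = 0)
-3913441 - o(2174) = -3913441 - 1*0 = -3913441 + 0 = -3913441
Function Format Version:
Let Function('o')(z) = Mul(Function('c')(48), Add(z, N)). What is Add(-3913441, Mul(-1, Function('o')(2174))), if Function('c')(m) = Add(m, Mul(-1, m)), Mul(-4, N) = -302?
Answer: -3913441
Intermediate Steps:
N = Rational(151, 2) (N = Mul(Rational(-1, 4), -302) = Rational(151, 2) ≈ 75.500)
Function('c')(m) = 0
Function('o')(z) = 0 (Function('o')(z) = Mul(0, Add(z, Rational(151, 2))) = Mul(0, Add(Rational(151, 2), z)) = 0)
Add(-3913441, Mul(-1, Function('o')(2174))) = Add(-3913441, Mul(-1, 0)) = Add(-3913441, 0) = -3913441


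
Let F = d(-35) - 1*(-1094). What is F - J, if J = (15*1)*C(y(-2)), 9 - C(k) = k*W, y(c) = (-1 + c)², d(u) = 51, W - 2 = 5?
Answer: 1955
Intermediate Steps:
W = 7 (W = 2 + 5 = 7)
C(k) = 9 - 7*k (C(k) = 9 - k*7 = 9 - 7*k)
J = -810 (J = (15*1)*(9 - 7*(-1 - 2)²) = 15*(9 - 7*(-3)²) = 15*(9 - 7*9) = 15*(9 - 63) = 15*(-54) = -810)
F = 1145 (F = 51 - 1*(-1094) = 51 + 1094 = 1145)
F - J = 1145 - 1*(-810) = 1145 + 810 = 1955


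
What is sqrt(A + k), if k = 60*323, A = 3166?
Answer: sqrt(22546) ≈ 150.15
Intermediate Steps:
k = 19380
sqrt(A + k) = sqrt(3166 + 19380) = sqrt(22546)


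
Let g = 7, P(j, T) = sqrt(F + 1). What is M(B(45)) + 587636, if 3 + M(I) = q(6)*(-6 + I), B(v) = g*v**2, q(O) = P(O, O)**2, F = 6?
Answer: 686816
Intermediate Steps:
P(j, T) = sqrt(7) (P(j, T) = sqrt(6 + 1) = sqrt(7))
q(O) = 7 (q(O) = (sqrt(7))**2 = 7)
B(v) = 7*v**2
M(I) = -45 + 7*I (M(I) = -3 + 7*(-6 + I) = -3 + (-42 + 7*I) = -45 + 7*I)
M(B(45)) + 587636 = (-45 + 7*(7*45**2)) + 587636 = (-45 + 7*(7*2025)) + 587636 = (-45 + 7*14175) + 587636 = (-45 + 99225) + 587636 = 99180 + 587636 = 686816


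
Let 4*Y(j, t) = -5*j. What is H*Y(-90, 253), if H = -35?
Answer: -7875/2 ≈ -3937.5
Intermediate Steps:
Y(j, t) = -5*j/4 (Y(j, t) = (-5*j)/4 = -5*j/4)
H*Y(-90, 253) = -(-175)*(-90)/4 = -35*225/2 = -7875/2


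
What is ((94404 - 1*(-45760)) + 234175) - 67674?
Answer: 306665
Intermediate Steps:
((94404 - 1*(-45760)) + 234175) - 67674 = ((94404 + 45760) + 234175) - 67674 = (140164 + 234175) - 67674 = 374339 - 67674 = 306665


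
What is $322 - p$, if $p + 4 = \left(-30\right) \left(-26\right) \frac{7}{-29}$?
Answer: $\frac{14914}{29} \approx 514.28$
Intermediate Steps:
$p = - \frac{5576}{29}$ ($p = -4 + \left(-30\right) \left(-26\right) \frac{7}{-29} = -4 + 780 \cdot 7 \left(- \frac{1}{29}\right) = -4 + 780 \left(- \frac{7}{29}\right) = -4 - \frac{5460}{29} = - \frac{5576}{29} \approx -192.28$)
$322 - p = 322 - - \frac{5576}{29} = 322 + \frac{5576}{29} = \frac{14914}{29}$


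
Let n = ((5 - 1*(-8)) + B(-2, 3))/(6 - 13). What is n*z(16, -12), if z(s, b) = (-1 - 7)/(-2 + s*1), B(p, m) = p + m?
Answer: 8/7 ≈ 1.1429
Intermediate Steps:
B(p, m) = m + p
z(s, b) = -8/(-2 + s)
n = -2 (n = ((5 - 1*(-8)) + (3 - 2))/(6 - 13) = ((5 + 8) + 1)/(-7) = (13 + 1)*(-⅐) = 14*(-⅐) = -2)
n*z(16, -12) = -(-16)/(-2 + 16) = -(-16)/14 = -2*(-4/7) = 8/7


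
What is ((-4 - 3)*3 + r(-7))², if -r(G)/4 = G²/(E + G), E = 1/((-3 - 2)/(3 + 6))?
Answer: 196/121 ≈ 1.6198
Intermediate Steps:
E = -9/5 (E = 1/(-5/9) = -9/5 ≈ -1.8000)
r(G) = -4*G²/(-9/5 + G)
((-4 - 3)*3 + r(-7))² = ((-4 - 3)*3 - 20*(-7)²/(-9 + 5*(-7)))² = (-7*3 - 20*49/(-9 - 35))² = (-21 - 20*49/(-44))² = (-21 - 20*49*(-1/44))² = (-21 + 245/11)² = (14/11)² = 196/121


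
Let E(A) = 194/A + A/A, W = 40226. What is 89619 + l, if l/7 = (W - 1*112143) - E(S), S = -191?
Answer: -79035779/191 ≈ -4.1380e+5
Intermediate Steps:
E(A) = 1 + 194/A (E(A) = 194/A + 1 = 1 + 194/A)
l = -96153008/191 (l = 7*((40226 - 1*112143) - (194 - 191)/(-191)) = 7*((40226 - 112143) - (-1)*3/191) = 7*(-71917 - 1*(-3/191)) = 7*(-71917 + 3/191) = 7*(-13736144/191) = -96153008/191 ≈ -5.0342e+5)
89619 + l = 89619 - 96153008/191 = -79035779/191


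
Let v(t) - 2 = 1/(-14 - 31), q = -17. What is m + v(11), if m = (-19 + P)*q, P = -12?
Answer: 23804/45 ≈ 528.98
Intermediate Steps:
m = 527 (m = (-19 - 12)*(-17) = -31*(-17) = 527)
v(t) = 89/45 (v(t) = 2 + 1/(-14 - 31) = 2 + 1/(-45) = 2 - 1/45 = 89/45)
m + v(11) = 527 + 89/45 = 23804/45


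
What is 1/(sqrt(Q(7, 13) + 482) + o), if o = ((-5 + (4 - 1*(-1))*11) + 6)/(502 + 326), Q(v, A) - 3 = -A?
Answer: -1449/10112266 + 42849*sqrt(118)/10112266 ≈ 0.045886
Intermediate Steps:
Q(v, A) = 3 - A
o = 14/207 (o = ((-5 + (4 + 1)*11) + 6)/828 = ((-5 + 5*11) + 6)*(1/828) = ((-5 + 55) + 6)*(1/828) = (50 + 6)*(1/828) = 56*(1/828) = 14/207 ≈ 0.067633)
1/(sqrt(Q(7, 13) + 482) + o) = 1/(sqrt((3 - 1*13) + 482) + 14/207) = 1/(sqrt((3 - 13) + 482) + 14/207) = 1/(sqrt(-10 + 482) + 14/207) = 1/(sqrt(472) + 14/207) = 1/(2*sqrt(118) + 14/207) = 1/(14/207 + 2*sqrt(118))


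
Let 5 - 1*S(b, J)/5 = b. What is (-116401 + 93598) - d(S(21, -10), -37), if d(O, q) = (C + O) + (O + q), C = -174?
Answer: -22432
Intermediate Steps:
S(b, J) = 25 - 5*b
d(O, q) = -174 + q + 2*O (d(O, q) = (-174 + O) + (O + q) = -174 + q + 2*O)
(-116401 + 93598) - d(S(21, -10), -37) = (-116401 + 93598) - (-174 - 37 + 2*(25 - 5*21)) = -22803 - (-174 - 37 + 2*(25 - 105)) = -22803 - (-174 - 37 + 2*(-80)) = -22803 - (-174 - 37 - 160) = -22803 - 1*(-371) = -22803 + 371 = -22432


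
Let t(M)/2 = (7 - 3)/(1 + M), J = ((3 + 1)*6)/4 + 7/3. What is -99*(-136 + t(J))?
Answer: 93654/7 ≈ 13379.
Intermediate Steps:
J = 25/3 (J = (4*6)*(¼) + 7*(⅓) = 24*(¼) + 7/3 = 6 + 7/3 = 25/3 ≈ 8.3333)
t(M) = 8/(1 + M) (t(M) = 2*((7 - 3)/(1 + M)) = 2*(4/(1 + M)) = 8/(1 + M))
-99*(-136 + t(J)) = -99*(-136 + 8/(1 + 25/3)) = -99*(-136 + 8/(28/3)) = -99*(-136 + 8*(3/28)) = -99*(-136 + 6/7) = -99*(-946/7) = 93654/7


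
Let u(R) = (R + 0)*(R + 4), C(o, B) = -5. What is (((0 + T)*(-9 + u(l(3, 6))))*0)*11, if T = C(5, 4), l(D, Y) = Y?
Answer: 0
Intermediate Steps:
T = -5
u(R) = R*(4 + R)
(((0 + T)*(-9 + u(l(3, 6))))*0)*11 = (((0 - 5)*(-9 + 6*(4 + 6)))*0)*11 = (-5*(-9 + 6*10)*0)*11 = (-5*(-9 + 60)*0)*11 = (-5*51*0)*11 = -255*0*11 = 0*11 = 0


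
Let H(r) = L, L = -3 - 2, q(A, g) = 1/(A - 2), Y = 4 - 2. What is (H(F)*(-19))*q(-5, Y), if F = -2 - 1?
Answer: -95/7 ≈ -13.571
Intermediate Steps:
Y = 2
q(A, g) = 1/(-2 + A)
F = -3
L = -5
H(r) = -5
(H(F)*(-19))*q(-5, Y) = (-5*(-19))/(-2 - 5) = 95/(-7) = 95*(-⅐) = -95/7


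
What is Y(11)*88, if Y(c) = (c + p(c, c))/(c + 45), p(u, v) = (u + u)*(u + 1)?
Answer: 3025/7 ≈ 432.14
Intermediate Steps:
p(u, v) = 2*u*(1 + u) (p(u, v) = (2*u)*(1 + u) = 2*u*(1 + u))
Y(c) = (c + 2*c*(1 + c))/(45 + c) (Y(c) = (c + 2*c*(1 + c))/(c + 45) = (c + 2*c*(1 + c))/(45 + c))
Y(11)*88 = (11*(3 + 2*11)/(45 + 11))*88 = (11*(3 + 22)/56)*88 = (11*(1/56)*25)*88 = (275/56)*88 = 3025/7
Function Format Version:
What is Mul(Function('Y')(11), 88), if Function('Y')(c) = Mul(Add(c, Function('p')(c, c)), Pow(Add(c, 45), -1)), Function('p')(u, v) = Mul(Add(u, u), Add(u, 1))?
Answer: Rational(3025, 7) ≈ 432.14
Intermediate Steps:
Function('p')(u, v) = Mul(2, u, Add(1, u)) (Function('p')(u, v) = Mul(Mul(2, u), Add(1, u)) = Mul(2, u, Add(1, u)))
Function('Y')(c) = Mul(Pow(Add(45, c), -1), Add(c, Mul(2, c, Add(1, c)))) (Function('Y')(c) = Mul(Add(c, Mul(2, c, Add(1, c))), Pow(Add(c, 45), -1)) = Mul(Add(c, Mul(2, c, Add(1, c))), Pow(Add(45, c), -1)) = Mul(Pow(Add(45, c), -1), Add(c, Mul(2, c, Add(1, c)))))
Mul(Function('Y')(11), 88) = Mul(Mul(11, Pow(Add(45, 11), -1), Add(3, Mul(2, 11))), 88) = Mul(Mul(11, Pow(56, -1), Add(3, 22)), 88) = Mul(Mul(11, Rational(1, 56), 25), 88) = Mul(Rational(275, 56), 88) = Rational(3025, 7)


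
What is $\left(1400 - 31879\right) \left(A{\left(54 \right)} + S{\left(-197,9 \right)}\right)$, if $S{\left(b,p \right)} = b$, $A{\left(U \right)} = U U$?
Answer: $-82872401$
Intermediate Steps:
$A{\left(U \right)} = U^{2}$
$\left(1400 - 31879\right) \left(A{\left(54 \right)} + S{\left(-197,9 \right)}\right) = \left(1400 - 31879\right) \left(54^{2} - 197\right) = - 30479 \left(2916 - 197\right) = \left(-30479\right) 2719 = -82872401$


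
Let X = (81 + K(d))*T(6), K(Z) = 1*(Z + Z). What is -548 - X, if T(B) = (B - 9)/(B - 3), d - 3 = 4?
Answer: -453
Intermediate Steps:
d = 7 (d = 3 + 4 = 7)
T(B) = (-9 + B)/(-3 + B)
K(Z) = 2*Z (K(Z) = 1*(2*Z) = 2*Z)
X = -95 (X = (81 + 2*7)*((-9 + 6)/(-3 + 6)) = (81 + 14)*(-3/3) = 95*((⅓)*(-3)) = 95*(-1) = -95)
-548 - X = -548 - 1*(-95) = -548 + 95 = -453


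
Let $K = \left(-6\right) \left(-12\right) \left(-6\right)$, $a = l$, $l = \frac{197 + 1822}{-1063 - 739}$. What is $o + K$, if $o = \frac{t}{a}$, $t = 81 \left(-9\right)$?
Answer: $\frac{147150}{673} \approx 218.65$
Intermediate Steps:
$l = - \frac{2019}{1802}$ ($l = \frac{2019}{-1802} = 2019 \left(- \frac{1}{1802}\right) = - \frac{2019}{1802} \approx -1.1204$)
$a = - \frac{2019}{1802} \approx -1.1204$
$t = -729$
$o = \frac{437886}{673}$ ($o = - \frac{729}{- \frac{2019}{1802}} = \left(-729\right) \left(- \frac{1802}{2019}\right) = \frac{437886}{673} \approx 650.65$)
$K = -432$ ($K = 72 \left(-6\right) = -432$)
$o + K = \frac{437886}{673} - 432 = \frac{147150}{673}$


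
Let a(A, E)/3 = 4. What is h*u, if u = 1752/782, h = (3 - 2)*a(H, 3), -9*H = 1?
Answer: 10512/391 ≈ 26.885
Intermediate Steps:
H = -1/9 (H = -1/9*1 = -1/9 ≈ -0.11111)
a(A, E) = 12 (a(A, E) = 3*4 = 12)
h = 12 (h = (3 - 2)*12 = 1*12 = 12)
u = 876/391 (u = 1752*(1/782) = 876/391 ≈ 2.2404)
h*u = 12*(876/391) = 10512/391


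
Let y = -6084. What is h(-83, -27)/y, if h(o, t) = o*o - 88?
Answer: -2267/2028 ≈ -1.1178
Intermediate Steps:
h(o, t) = -88 + o² (h(o, t) = o² - 88 = -88 + o²)
h(-83, -27)/y = (-88 + (-83)²)/(-6084) = (-88 + 6889)*(-1/6084) = 6801*(-1/6084) = -2267/2028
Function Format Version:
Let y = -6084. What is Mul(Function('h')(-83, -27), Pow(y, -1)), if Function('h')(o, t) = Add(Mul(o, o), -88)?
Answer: Rational(-2267, 2028) ≈ -1.1178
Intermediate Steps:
Function('h')(o, t) = Add(-88, Pow(o, 2)) (Function('h')(o, t) = Add(Pow(o, 2), -88) = Add(-88, Pow(o, 2)))
Mul(Function('h')(-83, -27), Pow(y, -1)) = Mul(Add(-88, Pow(-83, 2)), Pow(-6084, -1)) = Mul(Add(-88, 6889), Rational(-1, 6084)) = Mul(6801, Rational(-1, 6084)) = Rational(-2267, 2028)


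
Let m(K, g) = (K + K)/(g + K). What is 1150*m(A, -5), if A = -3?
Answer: 1725/2 ≈ 862.50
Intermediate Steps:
m(K, g) = 2*K/(K + g) (m(K, g) = (2*K)/(K + g) = 2*K/(K + g))
1150*m(A, -5) = 1150*(2*(-3)/(-3 - 5)) = 1150*(2*(-3)/(-8)) = 1150*(2*(-3)*(-⅛)) = 1150*(¾) = 1725/2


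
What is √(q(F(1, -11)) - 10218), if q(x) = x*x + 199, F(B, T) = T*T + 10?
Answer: √7142 ≈ 84.510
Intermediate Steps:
F(B, T) = 10 + T² (F(B, T) = T² + 10 = 10 + T²)
q(x) = 199 + x² (q(x) = x² + 199 = 199 + x²)
√(q(F(1, -11)) - 10218) = √((199 + (10 + (-11)²)²) - 10218) = √((199 + (10 + 121)²) - 10218) = √((199 + 131²) - 10218) = √((199 + 17161) - 10218) = √(17360 - 10218) = √7142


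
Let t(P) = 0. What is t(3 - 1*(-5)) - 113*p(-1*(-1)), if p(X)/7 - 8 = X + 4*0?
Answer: -7119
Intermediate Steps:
p(X) = 56 + 7*X (p(X) = 56 + 7*(X + 4*0) = 56 + 7*(X + 0) = 56 + 7*X)
t(3 - 1*(-5)) - 113*p(-1*(-1)) = 0 - 113*(56 + 7*(-1*(-1))) = 0 - 113*(56 + 7*1) = 0 - 113*(56 + 7) = 0 - 113*63 = 0 - 7119 = -7119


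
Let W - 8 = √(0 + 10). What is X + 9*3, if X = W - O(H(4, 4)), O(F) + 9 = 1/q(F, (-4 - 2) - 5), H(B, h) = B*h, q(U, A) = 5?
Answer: 219/5 + √10 ≈ 46.962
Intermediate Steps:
O(F) = -44/5 (O(F) = -9 + 1/5 = -9 + ⅕ = -44/5)
W = 8 + √10 (W = 8 + √(0 + 10) = 8 + √10 ≈ 11.162)
X = 84/5 + √10 (X = (8 + √10) - 1*(-44/5) = (8 + √10) + 44/5 = 84/5 + √10 ≈ 19.962)
X + 9*3 = (84/5 + √10) + 9*3 = (84/5 + √10) + 27 = 219/5 + √10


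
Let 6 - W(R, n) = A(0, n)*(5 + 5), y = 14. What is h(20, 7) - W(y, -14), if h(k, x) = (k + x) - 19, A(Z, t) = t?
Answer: -138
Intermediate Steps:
h(k, x) = -19 + k + x
W(R, n) = 6 - 10*n (W(R, n) = 6 - n*(5 + 5) = 6 - n*10 = 6 - 10*n)
h(20, 7) - W(y, -14) = (-19 + 20 + 7) - (6 - 10*(-14)) = 8 - (6 + 140) = 8 - 1*146 = 8 - 146 = -138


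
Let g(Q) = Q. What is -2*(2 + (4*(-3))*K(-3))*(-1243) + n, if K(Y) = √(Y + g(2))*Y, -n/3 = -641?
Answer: 6895 + 89496*I ≈ 6895.0 + 89496.0*I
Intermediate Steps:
n = 1923 (n = -3*(-641) = 1923)
K(Y) = Y*√(2 + Y) (K(Y) = √(Y + 2)*Y = √(2 + Y)*Y = Y*√(2 + Y))
-2*(2 + (4*(-3))*K(-3))*(-1243) + n = -2*(2 + (4*(-3))*(-3*√(2 - 3)))*(-1243) + 1923 = -2*(2 - (-36)*√(-1))*(-1243) + 1923 = -2*(2 - (-36)*I)*(-1243) + 1923 = -2*(2 + 36*I)*(-1243) + 1923 = (-4 - 72*I)*(-1243) + 1923 = (4972 + 89496*I) + 1923 = 6895 + 89496*I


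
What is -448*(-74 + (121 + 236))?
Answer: -126784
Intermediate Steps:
-448*(-74 + (121 + 236)) = -448*(-74 + 357) = -448*283 = -126784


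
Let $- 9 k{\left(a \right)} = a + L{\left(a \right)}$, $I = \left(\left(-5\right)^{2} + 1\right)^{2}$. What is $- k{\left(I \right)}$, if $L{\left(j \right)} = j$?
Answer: $\frac{1352}{9} \approx 150.22$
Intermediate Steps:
$I = 676$ ($I = \left(25 + 1\right)^{2} = 26^{2} = 676$)
$k{\left(a \right)} = - \frac{2 a}{9}$ ($k{\left(a \right)} = - \frac{a + a}{9} = - \frac{2 a}{9}$)
$- k{\left(I \right)} = - \frac{\left(-2\right) 676}{9} = \left(-1\right) \left(- \frac{1352}{9}\right) = \frac{1352}{9}$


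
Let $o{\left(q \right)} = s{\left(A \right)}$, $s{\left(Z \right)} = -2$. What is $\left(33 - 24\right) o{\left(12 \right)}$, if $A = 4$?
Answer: $-18$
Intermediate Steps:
$o{\left(q \right)} = -2$
$\left(33 - 24\right) o{\left(12 \right)} = \left(33 - 24\right) \left(-2\right) = 9 \left(-2\right) = -18$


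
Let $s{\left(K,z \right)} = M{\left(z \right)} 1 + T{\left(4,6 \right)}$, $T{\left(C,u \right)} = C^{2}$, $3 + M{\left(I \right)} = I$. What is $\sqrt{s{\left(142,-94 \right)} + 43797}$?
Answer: $2 \sqrt{10929} \approx 209.08$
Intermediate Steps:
$M{\left(I \right)} = -3 + I$
$s{\left(K,z \right)} = 13 + z$ ($s{\left(K,z \right)} = \left(-3 + z\right) 1 + 4^{2} = \left(-3 + z\right) + 16 = 13 + z$)
$\sqrt{s{\left(142,-94 \right)} + 43797} = \sqrt{\left(13 - 94\right) + 43797} = \sqrt{-81 + 43797} = \sqrt{43716} = 2 \sqrt{10929}$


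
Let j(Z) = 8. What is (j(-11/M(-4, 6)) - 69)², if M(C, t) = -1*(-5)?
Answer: 3721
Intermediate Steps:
M(C, t) = 5
(j(-11/M(-4, 6)) - 69)² = (8 - 69)² = (-61)² = 3721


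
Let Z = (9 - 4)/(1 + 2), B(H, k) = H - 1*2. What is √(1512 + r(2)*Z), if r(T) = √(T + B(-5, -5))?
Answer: √(13608 + 15*I*√5)/3 ≈ 38.884 + 0.047921*I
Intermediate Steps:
B(H, k) = -2 + H (B(H, k) = H - 2 = -2 + H)
Z = 5/3 ≈ 1.6667
r(T) = √(-7 + T) (r(T) = √(T + (-2 - 5)) = √(T - 7) = √(-7 + T))
√(1512 + r(2)*Z) = √(1512 + √(-7 + 2)*(5/3)) = √(1512 + √(-5)*(5/3)) = √(1512 + (I*√5)*(5/3)) = √(1512 + 5*I*√5/3)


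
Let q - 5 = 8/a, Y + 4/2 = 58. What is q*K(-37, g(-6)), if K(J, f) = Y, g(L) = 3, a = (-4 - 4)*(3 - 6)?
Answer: 896/3 ≈ 298.67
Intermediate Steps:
a = 24 (a = -8*(-3) = 24)
Y = 56 (Y = -2 + 58 = 56)
K(J, f) = 56
q = 16/3 (q = 5 + 8/24 = 5 + 8*(1/24) = 5 + 1/3 = 16/3 ≈ 5.3333)
q*K(-37, g(-6)) = (16/3)*56 = 896/3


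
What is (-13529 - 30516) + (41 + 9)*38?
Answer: -42145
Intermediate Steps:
(-13529 - 30516) + (41 + 9)*38 = -44045 + 50*38 = -44045 + 1900 = -42145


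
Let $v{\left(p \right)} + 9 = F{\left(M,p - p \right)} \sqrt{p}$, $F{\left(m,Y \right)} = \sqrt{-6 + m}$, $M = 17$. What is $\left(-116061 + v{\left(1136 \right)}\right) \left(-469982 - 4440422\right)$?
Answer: $569950592280 - 19641616 \sqrt{781} \approx 5.694 \cdot 10^{11}$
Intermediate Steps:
$v{\left(p \right)} = -9 + \sqrt{11} \sqrt{p}$ ($v{\left(p \right)} = -9 + \sqrt{-6 + 17} \sqrt{p} = -9 + \sqrt{11} \sqrt{p}$)
$\left(-116061 + v{\left(1136 \right)}\right) \left(-469982 - 4440422\right) = \left(-116061 - \left(9 - \sqrt{11} \sqrt{1136}\right)\right) \left(-469982 - 4440422\right) = \left(-116061 - \left(9 - \sqrt{11} \cdot 4 \sqrt{71}\right)\right) \left(-4910404\right) = \left(-116061 - \left(9 - 4 \sqrt{781}\right)\right) \left(-4910404\right) = \left(-116070 + 4 \sqrt{781}\right) \left(-4910404\right) = 569950592280 - 19641616 \sqrt{781}$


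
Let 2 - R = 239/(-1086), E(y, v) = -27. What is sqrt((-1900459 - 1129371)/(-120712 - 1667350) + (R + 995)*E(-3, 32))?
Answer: I*sqrt(2820004106787819711118)/323639222 ≈ 164.08*I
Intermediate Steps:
R = 2411/1086 (R = 2 - 239/(-1086) = 2 - 239*(-1)/1086 = 2 - 1*(-239/1086) = 2 + 239/1086 = 2411/1086 ≈ 2.2201)
sqrt((-1900459 - 1129371)/(-120712 - 1667350) + (R + 995)*E(-3, 32)) = sqrt((-1900459 - 1129371)/(-120712 - 1667350) + (2411/1086 + 995)*(-27)) = sqrt(-3029830/(-1788062) + (1082981/1086)*(-27)) = sqrt(-3029830*(-1/1788062) - 9746829/362) = sqrt(1514915/894031 - 9746829/362) = sqrt(-8713418878469/323639222) = I*sqrt(2820004106787819711118)/323639222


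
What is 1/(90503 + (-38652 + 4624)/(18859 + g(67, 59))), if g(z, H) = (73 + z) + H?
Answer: 9529/862386073 ≈ 1.1050e-5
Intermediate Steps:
g(z, H) = 73 + H + z
1/(90503 + (-38652 + 4624)/(18859 + g(67, 59))) = 1/(90503 + (-38652 + 4624)/(18859 + (73 + 59 + 67))) = 1/(90503 - 34028/(18859 + 199)) = 1/(90503 - 34028/19058) = 1/(90503 - 34028*1/19058) = 1/(90503 - 17014/9529) = 1/(862386073/9529) = 9529/862386073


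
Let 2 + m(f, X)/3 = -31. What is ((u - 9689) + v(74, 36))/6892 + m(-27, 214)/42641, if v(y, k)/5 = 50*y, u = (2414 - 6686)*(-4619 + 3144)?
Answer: 269064496743/293881772 ≈ 915.55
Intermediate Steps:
m(f, X) = -99 (m(f, X) = -6 + 3*(-31) = -6 - 93 = -99)
u = 6301200 (u = -4272*(-1475) = 6301200)
v(y, k) = 250*y (v(y, k) = 5*(50*y) = 250*y)
((u - 9689) + v(74, 36))/6892 + m(-27, 214)/42641 = ((6301200 - 9689) + 250*74)/6892 - 99/42641 = (6291511 + 18500)*(1/6892) - 99*1/42641 = 6310011*(1/6892) - 99/42641 = 6310011/6892 - 99/42641 = 269064496743/293881772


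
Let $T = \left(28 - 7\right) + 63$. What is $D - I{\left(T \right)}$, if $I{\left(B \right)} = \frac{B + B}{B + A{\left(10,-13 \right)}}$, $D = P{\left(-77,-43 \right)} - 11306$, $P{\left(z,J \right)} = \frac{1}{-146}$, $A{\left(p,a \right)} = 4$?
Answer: $- \frac{18160513}{1606} \approx -11308.0$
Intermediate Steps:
$T = 84$ ($T = 21 + 63 = 84$)
$P{\left(z,J \right)} = - \frac{1}{146}$
$D = - \frac{1650677}{146}$ ($D = - \frac{1}{146} - 11306 = - \frac{1650677}{146} \approx -11306.0$)
$I{\left(B \right)} = \frac{2 B}{4 + B}$ ($I{\left(B \right)} = \frac{B + B}{B + 4} = \frac{2 B}{4 + B}$)
$D - I{\left(T \right)} = - \frac{1650677}{146} - 2 \cdot 84 \frac{1}{4 + 84} = - \frac{1650677}{146} - 2 \cdot 84 \cdot \frac{1}{88} = - \frac{1650677}{146} - \frac{21}{11} = - \frac{18160513}{1606}$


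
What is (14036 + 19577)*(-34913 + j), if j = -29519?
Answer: -2165752816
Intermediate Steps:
(14036 + 19577)*(-34913 + j) = (14036 + 19577)*(-34913 - 29519) = 33613*(-64432) = -2165752816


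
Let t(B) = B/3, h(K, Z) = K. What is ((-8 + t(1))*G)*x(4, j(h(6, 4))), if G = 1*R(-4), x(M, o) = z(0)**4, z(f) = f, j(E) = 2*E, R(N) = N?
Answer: 0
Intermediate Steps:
t(B) = B/3 (t(B) = B*(1/3) = B/3)
x(M, o) = 0 (x(M, o) = 0**4 = 0)
G = -4 (G = 1*(-4) = -4)
((-8 + t(1))*G)*x(4, j(h(6, 4))) = ((-8 + (1/3)*1)*(-4))*0 = ((-8 + 1/3)*(-4))*0 = -23/3*(-4)*0 = (92/3)*0 = 0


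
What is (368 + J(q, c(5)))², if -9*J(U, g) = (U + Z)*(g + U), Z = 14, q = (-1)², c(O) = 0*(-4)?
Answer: 1207801/9 ≈ 1.3420e+5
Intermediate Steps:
c(O) = 0
q = 1
J(U, g) = -(14 + U)*(U + g)/9 (J(U, g) = -(U + 14)*(g + U)/9 = -(14 + U)*(U + g)/9)
(368 + J(q, c(5)))² = (368 + (-14/9*1 - 14/9*0 - ⅑*1² - ⅑*1*0))² = (368 + (-14/9 + 0 - ⅑*1 + 0))² = (368 + (-14/9 + 0 - ⅑ + 0))² = (368 - 5/3)² = (1099/3)² = 1207801/9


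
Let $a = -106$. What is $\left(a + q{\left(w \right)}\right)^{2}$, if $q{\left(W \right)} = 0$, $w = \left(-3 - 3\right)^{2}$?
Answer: $11236$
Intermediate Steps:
$w = 36$ ($w = \left(-6\right)^{2} = 36$)
$\left(a + q{\left(w \right)}\right)^{2} = \left(-106 + 0\right)^{2} = \left(-106\right)^{2} = 11236$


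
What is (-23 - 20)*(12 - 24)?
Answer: 516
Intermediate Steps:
(-23 - 20)*(12 - 24) = -43*(-12) = 516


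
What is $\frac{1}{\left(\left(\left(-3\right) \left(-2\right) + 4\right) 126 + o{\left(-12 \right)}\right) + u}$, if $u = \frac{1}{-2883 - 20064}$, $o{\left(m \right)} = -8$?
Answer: $\frac{22947}{28729643} \approx 0.00079872$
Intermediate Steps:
$u = - \frac{1}{22947}$ ($u = \frac{1}{-22947} = - \frac{1}{22947} \approx -4.3579 \cdot 10^{-5}$)
$\frac{1}{\left(\left(\left(-3\right) \left(-2\right) + 4\right) 126 + o{\left(-12 \right)}\right) + u} = \frac{1}{\left(\left(\left(-3\right) \left(-2\right) + 4\right) 126 - 8\right) - \frac{1}{22947}} = \frac{1}{\left(\left(6 + 4\right) 126 - 8\right) - \frac{1}{22947}} = \frac{1}{\left(10 \cdot 126 - 8\right) - \frac{1}{22947}} = \frac{1}{\left(1260 - 8\right) - \frac{1}{22947}} = \frac{1}{1252 - \frac{1}{22947}} = \frac{1}{\frac{28729643}{22947}} = \frac{22947}{28729643}$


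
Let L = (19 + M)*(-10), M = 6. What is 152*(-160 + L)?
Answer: -62320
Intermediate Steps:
L = -250 (L = (19 + 6)*(-10) = 25*(-10) = -250)
152*(-160 + L) = 152*(-160 - 250) = 152*(-410) = -62320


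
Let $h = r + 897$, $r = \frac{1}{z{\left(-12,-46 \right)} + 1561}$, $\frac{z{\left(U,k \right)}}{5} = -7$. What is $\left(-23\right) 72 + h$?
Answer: $- \frac{1158233}{1526} \approx -759.0$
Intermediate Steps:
$z{\left(U,k \right)} = -35$ ($z{\left(U,k \right)} = 5 \left(-7\right) = -35$)
$r = \frac{1}{1526}$ ($r = \frac{1}{-35 + 1561} = \frac{1}{1526} \approx 0.00065531$)
$h = \frac{1368823}{1526}$ ($h = \frac{1}{1526} + 897 = \frac{1368823}{1526} \approx 897.0$)
$\left(-23\right) 72 + h = \left(-23\right) 72 + \frac{1368823}{1526} = -1656 + \frac{1368823}{1526} = - \frac{1158233}{1526}$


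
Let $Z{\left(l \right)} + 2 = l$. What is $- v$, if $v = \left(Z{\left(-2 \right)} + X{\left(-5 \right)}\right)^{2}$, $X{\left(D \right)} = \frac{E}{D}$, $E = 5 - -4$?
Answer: $- \frac{841}{25} \approx -33.64$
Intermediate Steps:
$Z{\left(l \right)} = -2 + l$
$E = 9$ ($E = 5 + 4 = 9$)
$X{\left(D \right)} = \frac{9}{D}$
$v = \frac{841}{25}$ ($v = \left(\left(-2 - 2\right) + \frac{9}{-5}\right)^{2} = \left(-4 + 9 \left(- \frac{1}{5}\right)\right)^{2} = \left(-4 - \frac{9}{5}\right)^{2} = \left(- \frac{29}{5}\right)^{2} = \frac{841}{25} \approx 33.64$)
$- v = \left(-1\right) \frac{841}{25} = - \frac{841}{25}$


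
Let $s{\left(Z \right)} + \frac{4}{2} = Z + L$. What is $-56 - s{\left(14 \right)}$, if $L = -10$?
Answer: $-58$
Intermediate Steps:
$s{\left(Z \right)} = -12 + Z$ ($s{\left(Z \right)} = -2 + \left(Z - 10\right) = -2 + \left(-10 + Z\right) = -12 + Z$)
$-56 - s{\left(14 \right)} = -56 - \left(-12 + 14\right) = -56 - 2 = -58$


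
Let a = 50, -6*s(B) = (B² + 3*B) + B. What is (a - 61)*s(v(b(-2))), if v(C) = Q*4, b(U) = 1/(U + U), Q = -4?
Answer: 352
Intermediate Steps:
b(U) = 1/(2*U)
v(C) = -16 (v(C) = -4*4 = -16)
s(B) = -2*B/3 - B²/6 (s(B) = -((B² + 3*B) + B)/6 = -(B² + 4*B)/6 = -2*B/3 - B²/6)
(a - 61)*s(v(b(-2))) = (50 - 61)*(-⅙*(-16)*(4 - 16)) = -(-11)*(-16)*(-12)/6 = -11*(-32) = 352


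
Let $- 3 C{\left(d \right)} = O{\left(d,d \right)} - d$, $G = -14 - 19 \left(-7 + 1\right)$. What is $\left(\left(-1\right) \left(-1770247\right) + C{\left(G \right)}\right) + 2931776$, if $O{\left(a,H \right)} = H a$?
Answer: $4698723$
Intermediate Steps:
$G = 100$ ($G = -14 - -114 = -14 + 114 = 100$)
$C{\left(d \right)} = - \frac{d^{2}}{3} + \frac{d}{3}$ ($C{\left(d \right)} = - \frac{d d - d}{3} = - \frac{d^{2} - d}{3} = - \frac{d^{2}}{3} + \frac{d}{3}$)
$\left(\left(-1\right) \left(-1770247\right) + C{\left(G \right)}\right) + 2931776 = \left(\left(-1\right) \left(-1770247\right) + \frac{1}{3} \cdot 100 \left(1 - 100\right)\right) + 2931776 = \left(1770247 + \frac{1}{3} \cdot 100 \left(1 - 100\right)\right) + 2931776 = \left(1770247 + \frac{1}{3} \cdot 100 \left(-99\right)\right) + 2931776 = \left(1770247 - 3300\right) + 2931776 = 1766947 + 2931776 = 4698723$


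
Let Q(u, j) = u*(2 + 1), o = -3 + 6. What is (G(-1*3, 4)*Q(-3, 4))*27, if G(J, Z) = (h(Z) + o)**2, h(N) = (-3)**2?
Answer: -34992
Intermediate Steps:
o = 3
Q(u, j) = 3*u (Q(u, j) = u*3 = 3*u)
h(N) = 9
G(J, Z) = 144 (G(J, Z) = (9 + 3)**2 = 12**2 = 144)
(G(-1*3, 4)*Q(-3, 4))*27 = (144*(3*(-3)))*27 = (144*(-9))*27 = -1296*27 = -34992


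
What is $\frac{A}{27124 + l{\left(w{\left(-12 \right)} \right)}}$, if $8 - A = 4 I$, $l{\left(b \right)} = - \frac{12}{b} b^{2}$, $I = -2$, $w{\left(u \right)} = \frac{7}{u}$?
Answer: $\frac{16}{27131} \approx 0.00058973$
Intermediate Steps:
$l{\left(b \right)} = - 12 b$
$A = 16$ ($A = 8 - 4 \left(-2\right) = 8 - -8 = 8 + 8 = 16$)
$\frac{A}{27124 + l{\left(w{\left(-12 \right)} \right)}} = \frac{1}{27124 - 12 \frac{7}{-12}} \cdot 16 = \frac{1}{27124 - 12 \cdot 7 \left(- \frac{1}{12}\right)} 16 = \frac{1}{27124 - -7} \cdot 16 = \frac{1}{27124 + 7} \cdot 16 = \frac{1}{27131} \cdot 16 = \frac{16}{27131}$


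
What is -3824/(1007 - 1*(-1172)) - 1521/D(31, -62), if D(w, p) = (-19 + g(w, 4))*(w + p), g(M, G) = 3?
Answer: -5210963/1080784 ≈ -4.8215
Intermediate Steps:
D(w, p) = -16*p - 16*w (D(w, p) = (-19 + 3)*(w + p) = -16*(p + w) = -16*p - 16*w)
-3824/(1007 - 1*(-1172)) - 1521/D(31, -62) = -3824/(1007 - 1*(-1172)) - 1521/(-16*(-62) - 16*31) = -3824/(1007 + 1172) - 1521/(992 - 496) = -3824/2179 - 1521/496 = -5210963/1080784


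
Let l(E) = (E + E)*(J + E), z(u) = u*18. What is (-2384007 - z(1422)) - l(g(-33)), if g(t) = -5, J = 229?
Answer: -2407363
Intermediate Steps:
z(u) = 18*u
l(E) = 2*E*(229 + E) (l(E) = (E + E)*(229 + E) = (2*E)*(229 + E) = 2*E*(229 + E))
(-2384007 - z(1422)) - l(g(-33)) = (-2384007 - 18*1422) - 2*(-5)*(229 - 5) = (-2384007 - 1*25596) - 2*(-5)*224 = (-2384007 - 25596) - 1*(-2240) = -2409603 + 2240 = -2407363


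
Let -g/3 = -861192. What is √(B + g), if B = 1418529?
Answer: √4002105 ≈ 2000.5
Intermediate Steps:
g = 2583576 (g = -3*(-861192) = 2583576)
√(B + g) = √(1418529 + 2583576) = √4002105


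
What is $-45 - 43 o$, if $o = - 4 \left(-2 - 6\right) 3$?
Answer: $-4173$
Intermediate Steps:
$o = 96$ ($o = - 4 \left(-2 - 6\right) 3 = \left(-4\right) \left(-8\right) 3 = 32 \cdot 3 = 96$)
$-45 - 43 o = -45 - 4128 = -4173$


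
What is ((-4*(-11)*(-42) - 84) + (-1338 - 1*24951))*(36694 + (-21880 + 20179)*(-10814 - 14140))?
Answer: -1198925386008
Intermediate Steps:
((-4*(-11)*(-42) - 84) + (-1338 - 1*24951))*(36694 + (-21880 + 20179)*(-10814 - 14140)) = ((44*(-42) - 84) + (-1338 - 24951))*(36694 - 1701*(-24954)) = ((-1848 - 84) - 26289)*(36694 + 42446754) = (-1932 - 26289)*42483448 = -28221*42483448 = -1198925386008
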